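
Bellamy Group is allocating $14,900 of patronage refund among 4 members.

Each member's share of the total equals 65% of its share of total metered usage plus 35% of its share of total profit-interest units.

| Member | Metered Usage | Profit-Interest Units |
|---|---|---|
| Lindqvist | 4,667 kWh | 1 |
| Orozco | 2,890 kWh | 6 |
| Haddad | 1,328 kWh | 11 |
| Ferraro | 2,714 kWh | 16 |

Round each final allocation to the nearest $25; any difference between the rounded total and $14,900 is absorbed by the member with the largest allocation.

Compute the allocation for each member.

Totals — metered usage 11,599, profit-interest units 34.
Blended shares (65% metered usage + 35% profit-interest units): Lindqvist 0.2718; Orozco 0.2237; Haddad 0.1877; Ferraro 0.3168.
Pro-rata amounts: Lindqvist 4,050.26; Orozco 3,333.40; Haddad 2,796.07; Ferraro 4,720.27.
At nearest $25: Lindqvist $4,050; Orozco $3,325; Haddad $2,800; Ferraro $4,725. Sum = $14,900.
Sum already equals the total — no adjustment.

Lindqvist: $4,050 | Orozco: $3,325 | Haddad: $2,800 | Ferraro: $4,725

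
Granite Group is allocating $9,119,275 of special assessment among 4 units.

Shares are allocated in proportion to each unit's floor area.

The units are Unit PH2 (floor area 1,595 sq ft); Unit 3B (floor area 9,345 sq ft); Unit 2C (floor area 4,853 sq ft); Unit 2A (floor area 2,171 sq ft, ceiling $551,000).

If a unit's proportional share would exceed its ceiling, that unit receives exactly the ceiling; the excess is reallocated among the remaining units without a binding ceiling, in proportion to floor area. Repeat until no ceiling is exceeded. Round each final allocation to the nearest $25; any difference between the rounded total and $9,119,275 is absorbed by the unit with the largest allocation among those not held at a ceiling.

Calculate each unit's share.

Sum of floor area: 17,964.
Unconstrained shares: Unit PH2 809,688.47; Unit 3B 4,743,911.43; Unit 2C 2,463,585.04; Unit 2A 1,102,090.07.
Capped: Unit 2A ($551,000); balance $8,568,275 reallocated over remaining floor area 15,793.
Shares after redistribution: Unit PH2 865,345.32 → $865,350; Unit 3B 5,070,001.26 → $5,070,000; Unit 2C 2,632,928.42 → $2,632,925.

Unit PH2: $865,350 · Unit 3B: $5,070,000 · Unit 2C: $2,632,925 · Unit 2A: $551,000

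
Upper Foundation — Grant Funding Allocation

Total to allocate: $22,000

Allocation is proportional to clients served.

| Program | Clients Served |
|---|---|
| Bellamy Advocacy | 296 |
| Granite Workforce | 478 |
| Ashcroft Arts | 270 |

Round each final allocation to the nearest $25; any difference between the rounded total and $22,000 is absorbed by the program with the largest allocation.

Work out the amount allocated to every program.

Bellamy Advocacy: $6,250 · Granite Workforce: $10,050 · Ashcroft Arts: $5,700

Sum of clients served: 1,044.
Proportional shares: Bellamy Advocacy 296/1,044 × $22,000 = 6,237.55; Granite Workforce 478/1,044 × $22,000 = 10,072.80; Ashcroft Arts 270/1,044 × $22,000 = 5,689.66.
After rounding ($25): Bellamy Advocacy $6,250; Granite Workforce $10,075; Ashcroft Arts $5,700. Sum = $22,025.
Difference $22,000 − $22,025 = −$25 applied to largest allocation (Granite Workforce): Granite Workforce becomes $10,050.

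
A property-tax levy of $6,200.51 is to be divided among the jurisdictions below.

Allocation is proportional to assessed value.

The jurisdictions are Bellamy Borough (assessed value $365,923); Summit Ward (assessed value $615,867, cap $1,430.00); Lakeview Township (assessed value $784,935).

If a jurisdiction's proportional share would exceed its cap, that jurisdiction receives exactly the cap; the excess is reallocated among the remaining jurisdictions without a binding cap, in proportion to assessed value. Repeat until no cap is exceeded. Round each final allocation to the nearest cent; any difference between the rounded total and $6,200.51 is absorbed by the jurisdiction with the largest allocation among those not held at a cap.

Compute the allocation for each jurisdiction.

Total assessed value = 1,766,725.
Pro-rata shares before constraints: Bellamy Borough 1,284.2458; Summit Ward 2,161.4510; Lakeview Township 2,754.8132.
Cap binds for Summit Ward ($1,430.00); balance $4,770.51 reallocated over remaining assessed value 1,150,858.
Remaining shares: Bellamy Borough 1,516.8156 → $1,516.82; Lakeview Township 3,253.6944 → $3,253.69.

Bellamy Borough: $1,516.82 · Summit Ward: $1,430.00 · Lakeview Township: $3,253.69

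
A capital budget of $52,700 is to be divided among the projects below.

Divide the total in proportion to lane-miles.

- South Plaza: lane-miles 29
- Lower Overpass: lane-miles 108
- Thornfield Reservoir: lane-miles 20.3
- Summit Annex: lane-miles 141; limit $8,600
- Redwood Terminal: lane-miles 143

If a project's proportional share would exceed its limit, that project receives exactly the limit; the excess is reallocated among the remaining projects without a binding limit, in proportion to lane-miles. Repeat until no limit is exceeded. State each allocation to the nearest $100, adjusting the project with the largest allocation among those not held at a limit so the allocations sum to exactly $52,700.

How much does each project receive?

Lane-miles total: 441.3.
Unconstrained shares: South Plaza 3,463.18; Lower Overpass 12,897.35; Thornfield Reservoir 2,424.22; Summit Annex 16,838.21; Redwood Terminal 17,077.05.
Held at cap: Summit Annex ($8,600); balance $44,100 reallocated over remaining lane-miles 300.3.
Redistributed shares: South Plaza 4,258.74 → $4,300; Lower Overpass 15,860.14 → $15,900; Thornfield Reservoir 2,981.12 → $3,000; Redwood Terminal 21,000.00 → $21,000.
Rounding difference −$100 applied to Redwood Terminal → $20,900.

South Plaza: $4,300 | Lower Overpass: $15,900 | Thornfield Reservoir: $3,000 | Summit Annex: $8,600 | Redwood Terminal: $20,900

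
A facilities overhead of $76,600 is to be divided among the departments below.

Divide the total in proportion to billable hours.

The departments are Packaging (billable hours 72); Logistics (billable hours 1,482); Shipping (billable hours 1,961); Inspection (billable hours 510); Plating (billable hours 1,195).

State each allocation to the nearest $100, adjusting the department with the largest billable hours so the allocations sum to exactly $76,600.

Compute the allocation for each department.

Billable hours total: 72 + 1,482 + 1,961 + 510 + 1,195 = 5,220.
Unrounded shares: Packaging 1,056.55; Logistics 21,747.36; Shipping 28,776.36; Inspection 7,483.91; Plating 17,535.82.
At nearest $100: Packaging $1,100; Logistics $21,700; Shipping $28,800; Inspection $7,500; Plating $17,500. Sum = $76,600.
Sum already equals the total — no adjustment.

Packaging: $1,100; Logistics: $21,700; Shipping: $28,800; Inspection: $7,500; Plating: $17,500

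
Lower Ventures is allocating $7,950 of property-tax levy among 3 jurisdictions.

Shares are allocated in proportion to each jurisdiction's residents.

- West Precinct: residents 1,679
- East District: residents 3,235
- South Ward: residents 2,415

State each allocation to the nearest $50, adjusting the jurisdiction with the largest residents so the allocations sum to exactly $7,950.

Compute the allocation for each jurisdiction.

West Precinct: $1,800 · East District: $3,550 · South Ward: $2,600

Combined residents = 1,679 + 3,235 + 2,415 = 7,329.
Pro-rata amounts: West Precinct 1,821.26; East District 3,509.11; South Ward 2,619.63.
After rounding ($50): West Precinct $1,800; East District $3,500; South Ward $2,600. Sum = $7,900.
Difference $7,950 − $7,900 = +$50 applied to largest residents (East District): East District becomes $3,550.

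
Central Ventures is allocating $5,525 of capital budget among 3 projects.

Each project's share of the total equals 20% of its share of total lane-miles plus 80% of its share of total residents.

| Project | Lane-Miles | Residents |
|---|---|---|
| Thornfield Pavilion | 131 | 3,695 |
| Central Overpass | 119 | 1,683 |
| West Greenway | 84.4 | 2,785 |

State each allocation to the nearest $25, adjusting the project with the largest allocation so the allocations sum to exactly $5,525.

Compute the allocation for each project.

Thornfield Pavilion: $2,450 | Central Overpass: $1,300 | West Greenway: $1,775

Lane-miles total 334.4; residents total 8,163.
Blended shares (20% lane-miles + 80% residents): Thornfield Pavilion 0.4405; Central Overpass 0.2361; West Greenway 0.3234.
Proportional shares: Thornfield Pavilion 2,433.60; Central Overpass 1,304.52; West Greenway 1,786.88.
After rounding ($25): Thornfield Pavilion $2,425; Central Overpass $1,300; West Greenway $1,775. Sum = $5,500.
Difference $5,525 − $5,500 = +$25 applied to largest allocation (Thornfield Pavilion): Thornfield Pavilion becomes $2,450.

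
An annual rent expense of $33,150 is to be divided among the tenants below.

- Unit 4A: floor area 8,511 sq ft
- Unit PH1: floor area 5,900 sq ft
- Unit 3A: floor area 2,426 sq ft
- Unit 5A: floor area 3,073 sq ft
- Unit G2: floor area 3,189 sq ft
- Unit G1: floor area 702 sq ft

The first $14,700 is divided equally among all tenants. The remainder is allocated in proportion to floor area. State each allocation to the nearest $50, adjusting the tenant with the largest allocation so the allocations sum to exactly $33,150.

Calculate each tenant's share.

$14,700 shared equally gives $2,450 per tenant.
Remainder $18,450 by floor area (total 23,801): Unit 4A 6,597.54 → $6,600; Unit PH1 4,573.55 → $4,550; Unit 3A 1,880.58 → $1,900; Unit 5A 2,382.12 → $2,400; Unit G2 2,472.04 → $2,450; Unit G1 544.17 → $550.
Totals: Unit 4A $2,450 + $6,600 = $9,050; Unit PH1 $2,450 + $4,550 = $7,000; Unit 3A $2,450 + $1,900 = $4,350; Unit 5A $2,450 + $2,400 = $4,850; Unit G2 $2,450 + $2,450 = $4,900; Unit G1 $2,450 + $550 = $3,000.

Unit 4A: $9,050 · Unit PH1: $7,000 · Unit 3A: $4,350 · Unit 5A: $4,850 · Unit G2: $4,900 · Unit G1: $3,000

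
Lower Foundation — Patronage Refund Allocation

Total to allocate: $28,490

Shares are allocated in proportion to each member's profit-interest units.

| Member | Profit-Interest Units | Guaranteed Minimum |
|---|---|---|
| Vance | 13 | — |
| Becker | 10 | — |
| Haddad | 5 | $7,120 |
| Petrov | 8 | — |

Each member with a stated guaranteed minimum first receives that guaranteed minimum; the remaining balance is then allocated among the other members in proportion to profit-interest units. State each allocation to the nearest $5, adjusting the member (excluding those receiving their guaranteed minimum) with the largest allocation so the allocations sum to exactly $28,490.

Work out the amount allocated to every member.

Fund the minimums — Haddad $7,120. Residual $21,370.
Residual split over remaining profit-interest units 31: Vance 8,961.61 → $8,960; Becker 6,893.55 → $6,895; Petrov 5,514.84 → $5,515.

Vance: $8,960 · Becker: $6,895 · Haddad: $7,120 · Petrov: $5,515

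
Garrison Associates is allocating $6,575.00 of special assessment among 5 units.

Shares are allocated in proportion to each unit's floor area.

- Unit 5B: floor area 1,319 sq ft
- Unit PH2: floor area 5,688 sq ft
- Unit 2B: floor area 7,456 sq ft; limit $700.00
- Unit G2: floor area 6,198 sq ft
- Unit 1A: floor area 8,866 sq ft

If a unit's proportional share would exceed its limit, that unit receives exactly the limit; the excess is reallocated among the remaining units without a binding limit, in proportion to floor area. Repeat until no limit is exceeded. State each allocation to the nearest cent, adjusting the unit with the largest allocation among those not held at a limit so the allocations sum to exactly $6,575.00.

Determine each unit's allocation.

Combined floor area = 29,527.
Proportional shares (ignoring caps): Unit 5B 293.7117; Unit PH2 1,266.5899; Unit 2B 1,660.2838; Unit G2 1,380.1555; Unit 1A 1,974.2592.
Capped: Unit 2B ($700.00); balance $5,875.00 reallocated over remaining floor area 22,071.
Shares after redistribution: Unit 5B 351.0999 → $351.10; Unit PH2 1,514.0682 → $1,514.07; Unit G2 1,649.8233 → $1,649.82; Unit 1A 2,360.0086 → $2,360.01.

Unit 5B: $351.10 · Unit PH2: $1,514.07 · Unit 2B: $700.00 · Unit G2: $1,649.82 · Unit 1A: $2,360.01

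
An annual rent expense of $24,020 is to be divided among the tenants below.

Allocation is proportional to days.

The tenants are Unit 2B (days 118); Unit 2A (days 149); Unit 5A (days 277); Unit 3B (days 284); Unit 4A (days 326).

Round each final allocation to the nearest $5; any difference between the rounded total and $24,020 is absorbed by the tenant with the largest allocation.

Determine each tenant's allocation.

Unit 2B: $2,455; Unit 2A: $3,100; Unit 5A: $5,765; Unit 3B: $5,910; Unit 4A: $6,790

Total days = 1,154.
Proportional shares: Unit 2B 118/1,154 × $24,020 = 2,456.12; Unit 2A 149/1,154 × $24,020 = 3,101.37; Unit 5A 277/1,154 × $24,020 = 5,765.63; Unit 3B 284/1,154 × $24,020 = 5,911.33; Unit 4A 326/1,154 × $24,020 = 6,785.55.
After rounding ($5): Unit 2B $2,455; Unit 2A $3,100; Unit 5A $5,765; Unit 3B $5,910; Unit 4A $6,785. Sum = $24,015.
Difference $24,020 − $24,015 = +$5 applied to largest allocation (Unit 4A): Unit 4A becomes $6,790.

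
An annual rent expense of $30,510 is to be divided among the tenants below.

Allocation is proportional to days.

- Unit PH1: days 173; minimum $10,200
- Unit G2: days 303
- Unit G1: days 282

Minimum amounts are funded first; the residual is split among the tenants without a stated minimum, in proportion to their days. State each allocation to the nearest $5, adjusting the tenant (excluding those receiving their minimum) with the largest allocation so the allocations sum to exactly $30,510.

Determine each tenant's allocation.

Unit PH1: $10,200 | Unit G2: $10,520 | Unit G1: $9,790

Fund the minimums — Unit PH1 $10,200. Balance $20,310.
Balance split over remaining days 585: Unit G2 10,519.54 → $10,520; Unit G1 9,790.46 → $9,790.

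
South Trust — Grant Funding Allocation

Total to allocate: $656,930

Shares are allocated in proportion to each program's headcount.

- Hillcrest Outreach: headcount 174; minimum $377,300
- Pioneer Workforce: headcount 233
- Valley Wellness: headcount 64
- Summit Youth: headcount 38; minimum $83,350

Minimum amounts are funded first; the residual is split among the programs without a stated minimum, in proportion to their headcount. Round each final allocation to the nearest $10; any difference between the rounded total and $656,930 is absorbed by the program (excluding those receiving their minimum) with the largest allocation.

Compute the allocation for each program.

Hillcrest Outreach: $377,300 | Pioneer Workforce: $153,980 | Valley Wellness: $42,300 | Summit Youth: $83,350

Guaranteed amounts: Hillcrest Outreach $377,300; Summit Youth $83,350. Residual $196,280.
Residual split over remaining headcount 297: Pioneer Workforce 153,983.97 → $153,980; Valley Wellness 42,296.03 → $42,300.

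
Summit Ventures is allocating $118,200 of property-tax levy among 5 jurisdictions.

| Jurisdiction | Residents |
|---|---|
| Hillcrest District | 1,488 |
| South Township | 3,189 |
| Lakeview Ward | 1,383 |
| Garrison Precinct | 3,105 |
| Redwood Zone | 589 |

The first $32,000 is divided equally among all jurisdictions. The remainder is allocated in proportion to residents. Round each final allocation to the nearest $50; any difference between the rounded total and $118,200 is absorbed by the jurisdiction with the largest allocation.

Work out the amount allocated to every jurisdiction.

Hillcrest District: $19,550 | South Township: $34,600 | Lakeview Ward: $18,600 | Garrison Precinct: $33,850 | Redwood Zone: $11,600

$32,000 shared equally gives $6,400 per jurisdiction.
Remainder $86,200 by residents (total 9,754): Hillcrest District 13,150.05 → $13,150; South Township 28,182.47 → $28,200; Lakeview Ward 12,222.12 → $12,200; Garrison Precinct 27,440.13 → $27,450; Redwood Zone 5,205.23 → $5,200.
Totals: Hillcrest District $6,400 + $13,150 = $19,550; South Township $6,400 + $28,200 = $34,600; Lakeview Ward $6,400 + $12,200 = $18,600; Garrison Precinct $6,400 + $27,450 = $33,850; Redwood Zone $6,400 + $5,200 = $11,600.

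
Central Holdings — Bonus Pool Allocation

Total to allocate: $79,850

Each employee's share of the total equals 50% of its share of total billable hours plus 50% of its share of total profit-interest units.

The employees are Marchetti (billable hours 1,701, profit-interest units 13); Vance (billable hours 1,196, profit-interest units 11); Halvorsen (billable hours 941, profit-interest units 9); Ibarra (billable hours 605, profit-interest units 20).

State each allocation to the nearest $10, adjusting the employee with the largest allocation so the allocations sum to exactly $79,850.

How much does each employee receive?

Billable hours total 4,443; profit-interest units total 53.
Composite weights (50% billable hours + 50% profit-interest units): Marchetti 0.3141; Vance 0.2384; Halvorsen 0.1908; Ibarra 0.2568.
Proportional shares: Marchetti 25,078.19; Vance 19,033.63; Halvorsen 15,235.59; Ibarra 20,502.60.
After rounding ($10): Marchetti $25,080; Vance $19,030; Halvorsen $15,240; Ibarra $20,500. Sum = $79,850.
Sum already equals the total — no adjustment.

Marchetti: $25,080 · Vance: $19,030 · Halvorsen: $15,240 · Ibarra: $20,500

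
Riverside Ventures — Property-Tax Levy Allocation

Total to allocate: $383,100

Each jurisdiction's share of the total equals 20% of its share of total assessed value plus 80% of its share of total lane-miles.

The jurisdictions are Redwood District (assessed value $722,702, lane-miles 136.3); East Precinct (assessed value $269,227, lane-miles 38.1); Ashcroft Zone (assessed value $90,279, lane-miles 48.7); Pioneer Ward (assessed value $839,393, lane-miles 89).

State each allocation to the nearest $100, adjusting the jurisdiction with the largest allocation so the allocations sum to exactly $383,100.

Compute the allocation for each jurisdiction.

Redwood District: $162,700; East Precinct: $48,100; Ashcroft Zone: $51,400; Pioneer Ward: $120,900

Assessed value total 1,921,601; lane-miles total 312.1.
Composite weights (20% assessed value + 80% lane-miles): Redwood District 0.4246; East Precinct 0.1257; Ashcroft Zone 0.1342; Pioneer Ward 0.3155.
Pro-rata amounts: Redwood District 162,661.94; East Precinct 48,148.82; Ashcroft Zone 51,422.75; Pioneer Ward 120,866.49.
Rounded to nearest $100: Redwood District $162,700; East Precinct $48,100; Ashcroft Zone $51,400; Pioneer Ward $120,900. Sum = $383,100.
No rounding difference to absorb.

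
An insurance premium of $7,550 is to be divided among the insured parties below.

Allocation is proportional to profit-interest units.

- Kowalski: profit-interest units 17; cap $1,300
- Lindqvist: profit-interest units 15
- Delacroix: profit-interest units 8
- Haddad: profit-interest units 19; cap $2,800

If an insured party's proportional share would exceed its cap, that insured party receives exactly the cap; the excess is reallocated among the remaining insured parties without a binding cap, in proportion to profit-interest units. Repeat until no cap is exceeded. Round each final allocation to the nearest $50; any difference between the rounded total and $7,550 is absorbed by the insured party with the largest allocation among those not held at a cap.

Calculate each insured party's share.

Combined profit-interest units = 59.
Unconstrained shares: Kowalski 2,175.42; Lindqvist 1,919.49; Delacroix 1,023.73; Haddad 2,431.36.
Cap binds for Kowalski ($1,300); residual $6,250 reallocated over remaining profit-interest units 42.
Cap binds for Haddad ($2,800); residual $3,450 reallocated over remaining profit-interest units 23.
Remaining shares: Lindqvist 2,250.00 → $2,250; Delacroix 1,200.00 → $1,200.

Kowalski: $1,300 | Lindqvist: $2,250 | Delacroix: $1,200 | Haddad: $2,800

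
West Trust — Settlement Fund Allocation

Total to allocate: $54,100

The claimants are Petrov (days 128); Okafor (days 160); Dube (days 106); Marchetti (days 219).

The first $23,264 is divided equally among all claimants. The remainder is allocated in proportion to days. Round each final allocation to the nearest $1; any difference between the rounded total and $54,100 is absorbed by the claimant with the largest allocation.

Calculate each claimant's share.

Petrov: $12,255 · Okafor: $13,865 · Dube: $11,148 · Marchetti: $16,832

$23,264 shared equally gives $5,816 per claimant.
Remainder $30,836 by days (total 613): Petrov 6,438.84 → $6,439; Okafor 8,048.55 → $8,049; Dube 5,332.16 → $5,332; Marchetti 11,016.45 → $11,016.
Totals: Petrov $5,816 + $6,439 = $12,255; Okafor $5,816 + $8,049 = $13,865; Dube $5,816 + $5,332 = $11,148; Marchetti $5,816 + $11,016 = $16,832.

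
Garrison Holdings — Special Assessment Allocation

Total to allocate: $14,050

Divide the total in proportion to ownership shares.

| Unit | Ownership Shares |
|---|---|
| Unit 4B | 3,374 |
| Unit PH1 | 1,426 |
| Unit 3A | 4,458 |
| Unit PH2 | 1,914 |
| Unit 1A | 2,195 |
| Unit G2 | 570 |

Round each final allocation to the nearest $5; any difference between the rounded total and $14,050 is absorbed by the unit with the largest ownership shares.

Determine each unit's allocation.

Total ownership shares = 13,937.
Unrounded shares: Unit 4B 3,374/13,937 × $14,050 = 3,401.36; Unit PH1 1,426/13,937 × $14,050 = 1,437.56; Unit 3A 4,458/13,937 × $14,050 = 4,494.15; Unit PH2 1,914/13,937 × $14,050 = 1,929.52; Unit 1A 2,195/13,937 × $14,050 = 2,212.80; Unit G2 570/13,937 × $14,050 = 574.62.
After rounding ($5): Unit 4B $3,400; Unit PH1 $1,440; Unit 3A $4,495; Unit PH2 $1,930; Unit 1A $2,215; Unit G2 $575. Sum = $14,055.
Difference $14,050 − $14,055 = −$5 applied to largest ownership shares (Unit 3A): Unit 3A becomes $4,490.

Unit 4B: $3,400 | Unit PH1: $1,440 | Unit 3A: $4,490 | Unit PH2: $1,930 | Unit 1A: $2,215 | Unit G2: $575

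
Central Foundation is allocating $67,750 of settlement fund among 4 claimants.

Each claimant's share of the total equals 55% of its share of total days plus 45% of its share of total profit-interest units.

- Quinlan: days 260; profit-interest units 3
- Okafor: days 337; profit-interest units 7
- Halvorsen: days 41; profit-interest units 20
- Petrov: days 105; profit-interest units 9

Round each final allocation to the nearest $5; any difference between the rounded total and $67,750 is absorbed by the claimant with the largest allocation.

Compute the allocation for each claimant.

Quinlan: $15,385; Okafor: $22,375; Halvorsen: $17,690; Petrov: $12,300

Totals — days 743, profit-interest units 39.
Composite weights (55% days + 45% profit-interest units): Quinlan 0.2271; Okafor 0.3302; Halvorsen 0.2611; Petrov 0.1816.
Proportional shares: Quinlan 15,384.56; Okafor 22,373.14; Halvorsen 17,690.82; Petrov 12,301.48.
At nearest $5: Quinlan $15,385; Okafor $22,375; Halvorsen $17,690; Petrov $12,300. Sum = $67,750.
Sum already equals the total — no adjustment.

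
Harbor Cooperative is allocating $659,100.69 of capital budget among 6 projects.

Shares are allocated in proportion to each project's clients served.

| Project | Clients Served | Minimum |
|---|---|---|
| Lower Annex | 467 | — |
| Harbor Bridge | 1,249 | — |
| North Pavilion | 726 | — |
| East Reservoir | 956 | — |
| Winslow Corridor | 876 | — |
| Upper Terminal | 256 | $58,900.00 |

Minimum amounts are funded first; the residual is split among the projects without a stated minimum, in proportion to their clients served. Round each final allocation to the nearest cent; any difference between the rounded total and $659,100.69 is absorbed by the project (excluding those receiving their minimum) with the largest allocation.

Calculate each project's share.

Lower Annex: $65,581.12 · Harbor Bridge: $175,397.91 · North Pavilion: $101,952.67 · East Reservoir: $134,251.72 · Winslow Corridor: $123,017.27 · Upper Terminal: $58,900.00

Minimums first: Upper Terminal $58,900.00. Residual $600,200.69.
Residual split over remaining clients served 4,274: Lower Annex 65,581.1236 → $65,581.12; Harbor Bridge 175,397.9087 → $175,397.91; North Pavilion 101,952.6675 → $101,952.67; East Reservoir 134,251.7220 → $134,251.72; Winslow Corridor 123,017.2682 → $123,017.27.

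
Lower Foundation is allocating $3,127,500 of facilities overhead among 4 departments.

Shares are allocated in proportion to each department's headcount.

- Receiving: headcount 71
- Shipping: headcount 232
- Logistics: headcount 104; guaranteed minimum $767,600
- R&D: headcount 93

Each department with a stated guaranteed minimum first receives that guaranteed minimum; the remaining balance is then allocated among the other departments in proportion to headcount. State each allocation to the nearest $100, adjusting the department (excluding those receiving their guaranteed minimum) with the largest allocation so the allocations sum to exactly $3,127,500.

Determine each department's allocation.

Receiving: $423,100 · Shipping: $1,382,600 · Logistics: $767,600 · R&D: $554,200

Fund the minimums — Logistics $767,600. Balance $2,359,900.
Balance split over remaining headcount 396: Receiving 423,113.38 → $423,100; Shipping 1,382,567.68 → $1,382,600; R&D 554,218.94 → $554,200.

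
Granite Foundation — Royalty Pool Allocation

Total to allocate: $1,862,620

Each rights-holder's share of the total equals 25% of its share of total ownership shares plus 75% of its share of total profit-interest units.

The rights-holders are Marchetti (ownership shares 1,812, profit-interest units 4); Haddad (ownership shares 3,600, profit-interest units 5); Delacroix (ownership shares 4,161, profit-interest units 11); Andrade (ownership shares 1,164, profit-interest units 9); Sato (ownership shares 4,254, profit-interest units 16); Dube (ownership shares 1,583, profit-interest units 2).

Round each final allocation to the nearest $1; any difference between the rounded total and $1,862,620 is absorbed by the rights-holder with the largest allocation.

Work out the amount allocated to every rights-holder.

Totals — ownership shares 16,574, profit-interest units 47.
Composite weights (25% ownership shares + 75% profit-interest units): Marchetti 0.0912; Haddad 0.1341; Delacroix 0.2383; Andrade 0.1612; Sato 0.3195; Dube 0.0558.
Raw shares: Marchetti 169,799.70; Haddad 249,757.14; Delacroix 443,854.68; Andrade 300,207.11; Sato 595,080.86; Dube 103,920.51.
Rounded to nearest $1: Marchetti $169,800; Haddad $249,757; Delacroix $443,855; Andrade $300,207; Sato $595,081; Dube $103,921. Sum = $1,862,621.
Difference $1,862,620 − $1,862,621 = −$1 applied to largest allocation (Sato): Sato becomes $595,080.

Marchetti: $169,800 · Haddad: $249,757 · Delacroix: $443,855 · Andrade: $300,207 · Sato: $595,080 · Dube: $103,921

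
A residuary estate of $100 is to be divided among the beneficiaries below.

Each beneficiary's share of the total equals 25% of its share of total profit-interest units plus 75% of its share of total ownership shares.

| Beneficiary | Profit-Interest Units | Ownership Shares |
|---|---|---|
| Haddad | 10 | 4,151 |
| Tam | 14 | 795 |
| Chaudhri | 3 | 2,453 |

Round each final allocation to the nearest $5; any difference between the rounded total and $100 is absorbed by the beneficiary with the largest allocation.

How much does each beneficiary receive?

Haddad: $50 · Tam: $20 · Chaudhri: $30

Totals — profit-interest units 27, ownership shares 7,399.
Composite weights (25% profit-interest units + 75% ownership shares): Haddad 0.5134; Tam 0.2102; Chaudhri 0.2764.
Proportional shares: Haddad 51.34; Tam 21.02; Chaudhri 27.64.
Rounded to nearest $5: Haddad $50; Tam $20; Chaudhri $30. Sum = $100.
No rounding difference to absorb.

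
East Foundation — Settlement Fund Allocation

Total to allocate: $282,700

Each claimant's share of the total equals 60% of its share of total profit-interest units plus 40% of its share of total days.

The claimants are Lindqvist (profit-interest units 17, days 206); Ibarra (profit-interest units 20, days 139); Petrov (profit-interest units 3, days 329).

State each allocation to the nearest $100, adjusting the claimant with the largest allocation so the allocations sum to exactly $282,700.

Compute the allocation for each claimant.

Lindqvist: $106,700; Ibarra: $108,100; Petrov: $67,900

Profit-interest units total 40; days total 674.
Combined weights (60% profit-interest units + 40% days): Lindqvist 0.3773; Ibarra 0.3825; Petrov 0.2403.
Unrounded shares: Lindqvist 106,650.04; Ibarra 108,130.65; Petrov 67,919.30.
At nearest $100: Lindqvist $106,700; Ibarra $108,100; Petrov $67,900. Sum = $282,700.
Sum already equals the total — no adjustment.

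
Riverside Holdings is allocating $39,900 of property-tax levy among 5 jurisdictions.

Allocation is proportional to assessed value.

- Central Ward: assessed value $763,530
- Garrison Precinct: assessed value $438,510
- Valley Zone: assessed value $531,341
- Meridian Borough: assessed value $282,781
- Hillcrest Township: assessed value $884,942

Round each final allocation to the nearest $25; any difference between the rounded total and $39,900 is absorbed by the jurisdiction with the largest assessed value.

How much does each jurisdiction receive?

Central Ward: $10,500 | Garrison Precinct: $6,025 | Valley Zone: $7,300 | Meridian Borough: $3,900 | Hillcrest Township: $12,175

Assessed value total: 763,530 + 438,510 + 531,341 + 282,781 + 884,942 = 2,901,104.
Raw shares: Central Ward 10,501.12; Garrison Precinct 6,031.00; Valley Zone 7,307.74; Meridian Borough 3,889.20; Hillcrest Township 12,170.95.
Rounded to nearest $25: Central Ward $10,500; Garrison Precinct $6,025; Valley Zone $7,300; Meridian Borough $3,900; Hillcrest Township $12,175. Sum = $39,900.
Sum already equals the total — no adjustment.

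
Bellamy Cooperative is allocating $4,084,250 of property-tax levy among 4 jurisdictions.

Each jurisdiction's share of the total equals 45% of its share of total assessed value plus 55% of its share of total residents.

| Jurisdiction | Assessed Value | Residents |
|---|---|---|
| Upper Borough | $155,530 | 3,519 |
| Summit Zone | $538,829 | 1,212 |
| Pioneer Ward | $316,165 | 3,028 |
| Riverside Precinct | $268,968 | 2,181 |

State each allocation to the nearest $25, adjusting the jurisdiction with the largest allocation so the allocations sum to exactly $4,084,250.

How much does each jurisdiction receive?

Assessed value total 1,279,492; residents total 9,940.
Combined weights (45% assessed value + 55% residents): Upper Borough 0.2494; Summit Zone 0.2566; Pioneer Ward 0.2787; Riverside Precinct 0.2153.
Raw shares: Upper Borough 1,018,667.11; Summit Zone 1,047,894.61; Pioneer Ward 1,138,448.58; Riverside Precinct 879,239.70.
At nearest $25: Upper Borough $1,018,675; Summit Zone $1,047,900; Pioneer Ward $1,138,450; Riverside Precinct $879,250. Sum = $4,084,275.
Difference $4,084,250 − $4,084,275 = −$25 applied to largest allocation (Pioneer Ward): Pioneer Ward becomes $1,138,425.

Upper Borough: $1,018,675 | Summit Zone: $1,047,900 | Pioneer Ward: $1,138,425 | Riverside Precinct: $879,250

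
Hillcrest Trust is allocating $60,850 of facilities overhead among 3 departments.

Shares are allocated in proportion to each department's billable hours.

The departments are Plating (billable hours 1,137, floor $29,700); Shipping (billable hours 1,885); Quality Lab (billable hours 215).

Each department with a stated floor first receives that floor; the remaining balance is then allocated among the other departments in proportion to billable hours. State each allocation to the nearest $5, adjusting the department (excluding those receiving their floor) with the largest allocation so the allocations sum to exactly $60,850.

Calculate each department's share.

Plating: $29,700; Shipping: $27,960; Quality Lab: $3,190

Fund the minimums — Plating $29,700. Residual $31,150.
Residual split over remaining billable hours 2,100: Shipping 27,960.83 → $27,960; Quality Lab 3,189.17 → $3,190.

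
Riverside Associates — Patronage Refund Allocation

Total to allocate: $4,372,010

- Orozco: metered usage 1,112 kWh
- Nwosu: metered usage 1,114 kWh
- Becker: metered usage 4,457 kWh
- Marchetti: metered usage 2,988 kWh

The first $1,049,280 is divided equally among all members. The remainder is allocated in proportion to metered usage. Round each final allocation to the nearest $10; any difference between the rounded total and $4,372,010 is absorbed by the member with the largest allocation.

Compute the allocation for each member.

$1,049,280 shared equally gives $262,320 per member.
Remainder $3,322,730 by metered usage (total 9,671): Orozco 382,057.26 → $382,060; Nwosu 382,744.41 → $382,740; Becker 1,531,321.23 → $1,531,320; Marchetti 1,026,607.10 → $1,026,610.
Totals: Orozco $262,320 + $382,060 = $644,380; Nwosu $262,320 + $382,740 = $645,060; Becker $262,320 + $1,531,320 = $1,793,640; Marchetti $262,320 + $1,026,610 = $1,288,930.

Orozco: $644,380 | Nwosu: $645,060 | Becker: $1,793,640 | Marchetti: $1,288,930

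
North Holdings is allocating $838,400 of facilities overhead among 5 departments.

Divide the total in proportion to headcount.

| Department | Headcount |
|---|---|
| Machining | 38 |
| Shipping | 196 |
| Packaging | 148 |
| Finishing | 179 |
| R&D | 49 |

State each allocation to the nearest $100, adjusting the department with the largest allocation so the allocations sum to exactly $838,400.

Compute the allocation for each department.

Sum of headcount: 610.
Proportional shares: Machining 38/610 × $838,400 = 52,228.20; Shipping 196/610 × $838,400 = 269,387.54; Packaging 148/610 × $838,400 = 203,415.08; Finishing 179/610 × $838,400 = 246,022.30; R&D 49/610 × $838,400 = 67,346.89.
After rounding ($100): Machining $52,200; Shipping $269,400; Packaging $203,400; Finishing $246,000; R&D $67,300. Sum = $838,300.
Difference $838,400 − $838,300 = +$100 applied to largest allocation (Shipping): Shipping becomes $269,500.

Machining: $52,200 | Shipping: $269,500 | Packaging: $203,400 | Finishing: $246,000 | R&D: $67,300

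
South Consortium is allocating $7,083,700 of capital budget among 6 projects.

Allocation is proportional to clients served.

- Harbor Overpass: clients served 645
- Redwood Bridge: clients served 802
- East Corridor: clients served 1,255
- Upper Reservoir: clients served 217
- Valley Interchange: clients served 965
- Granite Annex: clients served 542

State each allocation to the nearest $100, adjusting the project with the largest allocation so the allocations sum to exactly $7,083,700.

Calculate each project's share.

Sum of clients served: 4,426.
Unrounded shares: Harbor Overpass 645/4,426 × $7,083,700 = 1,032,306.03; Redwood Bridge 802/4,426 × $7,083,700 = 1,283,580.52; East Corridor 1,255/4,426 × $7,083,700 = 2,008,595.46; Upper Reservoir 217/4,426 × $7,083,700 = 347,302.96; Valley Interchange 965/4,426 × $7,083,700 = 1,544,457.86; Granite Annex 542/4,426 × $7,083,700 = 867,457.16.
At nearest $100: Harbor Overpass $1,032,300; Redwood Bridge $1,283,600; East Corridor $2,008,600; Upper Reservoir $347,300; Valley Interchange $1,544,500; Granite Annex $867,500. Sum = $7,083,800.
Difference $7,083,700 − $7,083,800 = −$100 applied to largest allocation (East Corridor): East Corridor becomes $2,008,500.

Harbor Overpass: $1,032,300; Redwood Bridge: $1,283,600; East Corridor: $2,008,500; Upper Reservoir: $347,300; Valley Interchange: $1,544,500; Granite Annex: $867,500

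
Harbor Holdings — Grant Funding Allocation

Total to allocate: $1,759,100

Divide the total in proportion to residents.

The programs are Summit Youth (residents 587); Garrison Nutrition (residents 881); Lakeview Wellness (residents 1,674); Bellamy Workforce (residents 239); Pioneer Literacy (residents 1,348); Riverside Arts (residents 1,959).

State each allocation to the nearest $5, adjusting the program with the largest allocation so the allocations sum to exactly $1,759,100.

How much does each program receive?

Summit Youth: $154,395 · Garrison Nutrition: $231,725 · Lakeview Wellness: $440,300 · Bellamy Workforce: $62,865 · Pioneer Literacy: $354,555 · Riverside Arts: $515,260

Total residents = 6,688.
Pro-rata amounts: Summit Youth 587/6,688 × $1,759,100 = 154,394.69; Garrison Nutrition 881/6,688 × $1,759,100 = 231,723.55; Lakeview Wellness 1,674/6,688 × $1,759,100 = 440,301.05; Bellamy Workforce 239/6,688 × $1,759,100 = 62,862.57; Pioneer Literacy 1,348/6,688 × $1,759,100 = 354,555.44; Riverside Arts 1,959/6,688 × $1,759,100 = 515,262.69.
After rounding ($5): Summit Youth $154,395; Garrison Nutrition $231,725; Lakeview Wellness $440,300; Bellamy Workforce $62,865; Pioneer Literacy $354,555; Riverside Arts $515,265. Sum = $1,759,105.
Difference $1,759,100 − $1,759,105 = −$5 applied to largest allocation (Riverside Arts): Riverside Arts becomes $515,260.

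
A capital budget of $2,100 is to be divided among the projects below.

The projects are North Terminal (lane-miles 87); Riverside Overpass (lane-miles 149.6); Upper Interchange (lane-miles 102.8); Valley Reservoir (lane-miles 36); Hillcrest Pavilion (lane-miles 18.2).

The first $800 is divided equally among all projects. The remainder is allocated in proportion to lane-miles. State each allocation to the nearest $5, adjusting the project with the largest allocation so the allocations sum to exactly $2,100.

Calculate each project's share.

North Terminal: $445; Riverside Overpass: $655; Upper Interchange: $500; Valley Reservoir: $280; Hillcrest Pavilion: $220

Equal tier: $800 ÷ 5 = $160 apiece.
Remainder $1,300 by lane-miles (total 393.6): North Terminal 287.35 → $285; Riverside Overpass 494.11 → $495; Upper Interchange 339.53 → $340; Valley Reservoir 118.90 → $120; Hillcrest Pavilion 60.11 → $60.
Totals: North Terminal $160 + $285 = $445; Riverside Overpass $160 + $495 = $655; Upper Interchange $160 + $340 = $500; Valley Reservoir $160 + $120 = $280; Hillcrest Pavilion $160 + $60 = $220.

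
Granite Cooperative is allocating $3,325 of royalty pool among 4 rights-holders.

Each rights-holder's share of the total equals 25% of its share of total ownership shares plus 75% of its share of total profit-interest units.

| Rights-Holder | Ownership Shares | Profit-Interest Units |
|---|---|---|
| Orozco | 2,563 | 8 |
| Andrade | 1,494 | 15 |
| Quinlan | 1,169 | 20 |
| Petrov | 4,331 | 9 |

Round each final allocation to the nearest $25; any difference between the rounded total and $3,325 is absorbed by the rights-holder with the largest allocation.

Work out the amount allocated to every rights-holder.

Orozco: $600 | Andrade: $850 | Quinlan: $1,075 | Petrov: $800

Ownership shares total 9,557; profit-interest units total 52.
Blended shares (25% ownership shares + 75% profit-interest units): Orozco 0.1824; Andrade 0.2554; Quinlan 0.3190; Petrov 0.2431.
Pro-rata amounts: Orozco 606.58; Andrade 849.30; Quinlan 1,060.81; Petrov 808.31.
After rounding ($25): Orozco $600; Andrade $850; Quinlan $1,050; Petrov $800. Sum = $3,300.
Difference $3,325 − $3,300 = +$25 applied to largest allocation (Quinlan): Quinlan becomes $1,075.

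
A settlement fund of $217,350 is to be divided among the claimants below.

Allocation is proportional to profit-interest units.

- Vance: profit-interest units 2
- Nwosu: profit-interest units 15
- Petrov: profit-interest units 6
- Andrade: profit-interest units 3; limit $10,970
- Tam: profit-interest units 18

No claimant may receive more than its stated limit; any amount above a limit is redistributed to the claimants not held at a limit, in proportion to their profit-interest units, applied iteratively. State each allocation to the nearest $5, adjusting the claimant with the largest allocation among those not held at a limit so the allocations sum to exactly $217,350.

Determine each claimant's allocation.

Profit-interest units total: 44.
Pro-rata shares before constraints: Vance 9,879.55; Nwosu 74,096.59; Petrov 29,638.64; Andrade 14,819.32; Tam 88,915.91.
Cap binds for Andrade ($10,970); balance $206,380 reallocated over remaining profit-interest units 41.
Redistributed shares: Vance 10,067.32 → $10,065; Nwosu 75,504.88 → $75,505; Petrov 30,201.95 → $30,200; Tam 90,605.85 → $90,605.
Rounding difference +$5 applied to Tam → $90,610.

Vance: $10,065 | Nwosu: $75,505 | Petrov: $30,200 | Andrade: $10,970 | Tam: $90,610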